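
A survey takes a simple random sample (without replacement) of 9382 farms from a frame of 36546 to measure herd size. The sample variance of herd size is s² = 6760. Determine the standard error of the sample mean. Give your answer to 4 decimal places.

Under SRS without replacement, Var(ȳ) = (1 − f)·s²/n with f = n/N = 9382/36546 = 0.25671756.
Var(ȳ) = (1 − 0.25671756)·6760/9382 = 0.74328244·0.72052867 = 0.53555631.
SE(ȳ) = √(0.53555631) = 0.7318.

0.7318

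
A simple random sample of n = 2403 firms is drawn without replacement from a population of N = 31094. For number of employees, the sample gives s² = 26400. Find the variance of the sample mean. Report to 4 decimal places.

10.1372

Under SRS without replacement, Var(ȳ) = (1 − f)·s²/n with f = n/N = 2403/31094 = 0.07728179.
Var(ȳ) = (1 − 0.07728179)·26400/2403 = 0.92271821·10.986267 = 10.137229.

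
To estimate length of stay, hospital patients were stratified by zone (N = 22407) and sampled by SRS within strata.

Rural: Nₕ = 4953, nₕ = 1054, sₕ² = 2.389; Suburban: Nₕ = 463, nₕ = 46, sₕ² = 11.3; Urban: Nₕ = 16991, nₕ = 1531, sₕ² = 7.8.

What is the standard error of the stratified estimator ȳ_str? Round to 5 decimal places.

0.05336

Var(ȳ_str) = Σₕ Wₕ²(1 − fₕ)sₕ²/nₕ with Wₕ = Nₕ/N, N = 22407.
Rural: Wₕ = 0.22104699; term = 0.22104699²·(1 − 0.21280032)·2.389/1054 = 8.7182571 × 10^-5.
Suburban: Wₕ = 0.02066319; term = 0.02066319²·(1 − 0.09935205)·11.3/46 = 9.4464848 × 10^-5.
Urban: Wₕ = 0.75828982; term = 0.75828982²·(1 − 0.09010653)·7.8/1531 = 0.0026655106.
Sum = 0.002847158.
SE = √(0.002847158) = 0.05336.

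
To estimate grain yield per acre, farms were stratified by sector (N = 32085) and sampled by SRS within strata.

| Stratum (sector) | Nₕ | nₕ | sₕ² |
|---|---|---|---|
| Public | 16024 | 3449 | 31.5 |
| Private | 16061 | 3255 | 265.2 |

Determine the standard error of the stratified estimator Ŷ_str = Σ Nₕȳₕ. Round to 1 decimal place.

Var(Ŷ_str) = Σₕ Nₕ²(1 − fₕ)sₕ²/nₕ.
Public: 16024²·(1 − 3449/16024)·31.5/3449 = 1.8403325 × 10^6.
Private: 16061²·(1 − 3255/16061)·265.2/3255 = 1.6757476 × 10^7.
Sum = 1.8597809 × 10^7.
SE = √(1.8597809 × 10^7) = 4312.5.

4312.5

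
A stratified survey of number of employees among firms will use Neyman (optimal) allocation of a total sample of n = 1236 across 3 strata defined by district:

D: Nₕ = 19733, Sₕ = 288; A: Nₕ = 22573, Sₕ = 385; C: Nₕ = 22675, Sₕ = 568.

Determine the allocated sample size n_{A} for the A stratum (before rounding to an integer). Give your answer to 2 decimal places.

Neyman allocation: nₕ = n·NₕSₕ / Σⱼ NⱼSⱼ.
Σ NⱼSⱼ = 19733·288 + 22573·385 + 22675·568 = 2.7253109 × 10^7.
n_{A} = 1236·22573·385 / (2.7253109 × 10^7) = 394.14.

394.14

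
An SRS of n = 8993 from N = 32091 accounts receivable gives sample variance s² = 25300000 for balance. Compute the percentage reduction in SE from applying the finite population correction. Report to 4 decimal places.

15.1610

f = n/N = 8993/32091 = 0.28023433.
SE_no-fpc = √(s²/n) = 53.040543; SE_fpc = √((1−f)s²/n) = 44.999069.
Ratio = √(1−f) = 0.84839004. Reduction = 100·(1 − 0.84839004) = 15.1610%.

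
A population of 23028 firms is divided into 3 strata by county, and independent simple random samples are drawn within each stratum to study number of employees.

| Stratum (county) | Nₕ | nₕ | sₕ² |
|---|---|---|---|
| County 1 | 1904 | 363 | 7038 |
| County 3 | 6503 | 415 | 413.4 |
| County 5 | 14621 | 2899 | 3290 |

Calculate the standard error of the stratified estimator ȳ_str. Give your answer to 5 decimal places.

0.74056

Var(ȳ_str) = Σₕ Wₕ²(1 − fₕ)sₕ²/nₕ with Wₕ = Nₕ/N, N = 23028.
County 1: Wₕ = 0.08268195; term = 0.08268195²·(1 − 0.19065126)·7038/363 = 0.10727531.
County 3: Wₕ = 0.28239534; term = 0.28239534²·(1 − 0.06381670)·413.4/415 = 0.074370094.
County 5: Wₕ = 0.63492270; term = 0.63492270²·(1 − 0.19827645)·3290/2899 = 0.36678708.
Sum = 0.54843248.
SE = √(0.54843248) = 0.74056.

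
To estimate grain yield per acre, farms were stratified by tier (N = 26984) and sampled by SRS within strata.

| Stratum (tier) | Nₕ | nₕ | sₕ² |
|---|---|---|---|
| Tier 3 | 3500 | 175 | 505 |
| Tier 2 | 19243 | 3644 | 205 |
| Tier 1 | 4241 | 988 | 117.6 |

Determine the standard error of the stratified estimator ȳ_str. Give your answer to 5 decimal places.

0.26752

Var(ȳ_str) = Σₕ Wₕ²(1 − fₕ)sₕ²/nₕ with Wₕ = Nₕ/N, N = 26984.
Tier 3: Wₕ = 0.12970649; term = 0.12970649²·(1 − 0.05000000)·505/175 = 0.046121175.
Tier 2: Wₕ = 0.71312630; term = 0.71312630²·(1 − 0.18936756)·205/3644 = 0.023191689.
Tier 1: Wₕ = 0.15716721; term = 0.15716721²·(1 − 0.23296392)·117.6/988 = 0.0022552259.
Sum = 0.07156809.
SE = √(0.07156809) = 0.26752.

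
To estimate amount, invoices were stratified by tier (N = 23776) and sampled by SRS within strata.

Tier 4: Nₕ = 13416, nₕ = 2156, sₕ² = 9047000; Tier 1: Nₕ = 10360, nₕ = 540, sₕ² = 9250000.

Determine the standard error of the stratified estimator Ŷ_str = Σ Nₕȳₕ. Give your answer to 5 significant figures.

1.5416 × 10^6

Var(Ŷ_str) = Σₕ Nₕ²(1 − fₕ)sₕ²/nₕ.
Tier 4: 13416²·(1 − 2156/13416)·9047000/2156 = 6.3389492 × 10^11.
Tier 1: 10360²·(1 − 540/10360)·9250000/540 = 1.7426863 × 10^12.
Sum = 2.3765812 × 10^12.
SE = √(2.3765812 × 10^12) = 1.5416 × 10^6.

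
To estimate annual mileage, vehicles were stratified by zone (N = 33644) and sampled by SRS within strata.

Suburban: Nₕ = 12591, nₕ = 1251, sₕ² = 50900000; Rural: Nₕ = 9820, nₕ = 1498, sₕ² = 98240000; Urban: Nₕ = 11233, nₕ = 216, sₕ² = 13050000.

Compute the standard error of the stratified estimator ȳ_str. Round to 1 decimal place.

128.3

Var(ȳ_str) = Σₕ Wₕ²(1 − fₕ)sₕ²/nₕ with Wₕ = Nₕ/N, N = 33644.
Suburban: Wₕ = 0.37424206; term = 0.37424206²·(1 − 0.09935668)·50900000/1251 = 5132.3764.
Rural: Wₕ = 0.29187968; term = 0.29187968²·(1 − 0.15254582)·98240000/1498 = 4734.7875.
Urban: Wₕ = 0.33387825; term = 0.33387825²·(1 − 0.01922906)·13050000/216 = 6605.4228.
Sum = 16472.587.
SE = √(16472.587) = 128.3.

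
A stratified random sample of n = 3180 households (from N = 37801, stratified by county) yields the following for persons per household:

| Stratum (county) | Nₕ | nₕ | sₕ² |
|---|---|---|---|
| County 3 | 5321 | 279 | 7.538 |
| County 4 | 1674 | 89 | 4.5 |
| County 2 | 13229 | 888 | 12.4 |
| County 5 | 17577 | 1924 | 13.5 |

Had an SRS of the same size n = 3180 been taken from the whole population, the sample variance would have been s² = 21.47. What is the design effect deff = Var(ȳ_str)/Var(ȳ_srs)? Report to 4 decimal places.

Var(ȳ_str) = Σ Wₕ²(1−fₕ)sₕ²/nₕ with Wₕ = Nₕ/37801:
  County 3: (5321/37801)²·(1−279/5321)·7.538/279 = 5.0727266 × 10^-4
  County 4: (1674/37801)²·(1−89/1674)·4.5/89 = 9.388596 × 10^-5
  County 2: (13229/37801)²·(1−888/13229)·12.4/888 = 0.0015954365
  County 5: (17577/37801)²·(1−1924/17577)·13.5/1924 = 0.0013510283
  → Var(ȳ_str) = 0.0035476234.
Var(ȳ_srs) = (1 − 3180/37801)·21.47/3180 = 0.0061835979.
deff = 0.0035476234 / 0.0061835979 = 0.5737.

0.5737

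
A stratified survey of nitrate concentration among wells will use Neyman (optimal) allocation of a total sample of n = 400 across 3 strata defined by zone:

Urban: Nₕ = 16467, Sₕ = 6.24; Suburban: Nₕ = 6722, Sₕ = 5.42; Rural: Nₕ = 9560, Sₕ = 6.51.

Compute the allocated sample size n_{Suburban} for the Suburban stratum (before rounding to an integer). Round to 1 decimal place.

72.4

Neyman allocation: nₕ = n·NₕSₕ / Σⱼ NⱼSⱼ.
Σ NⱼSⱼ = 16467·6.24 + 6722·5.42 + 9560·6.51 = 201422.92.
n_{Suburban} = 400·6722·5.42 / 201422.92 = 72.4.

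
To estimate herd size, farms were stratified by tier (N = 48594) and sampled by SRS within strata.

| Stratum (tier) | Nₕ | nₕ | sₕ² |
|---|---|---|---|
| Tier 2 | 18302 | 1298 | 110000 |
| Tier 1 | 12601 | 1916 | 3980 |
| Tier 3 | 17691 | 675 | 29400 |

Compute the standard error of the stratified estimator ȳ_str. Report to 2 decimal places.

Var(ȳ_str) = Σₕ Wₕ²(1 − fₕ)sₕ²/nₕ with Wₕ = Nₕ/N, N = 48594.
Tier 2: Wₕ = 0.37663086; term = 0.37663086²·(1 − 0.07092121)·110000/1298 = 11.168693.
Tier 1: Wₕ = 0.25931185; term = 0.25931185²·(1 − 0.15205142)·3980/1916 = 0.11844093.
Tier 3: Wₕ = 0.36405729; term = 0.36405729²·(1 − 0.03815499)·29400/675 = 5.5524943.
Sum = 16.839628.
SE = √(16.839628) = 4.10.

4.10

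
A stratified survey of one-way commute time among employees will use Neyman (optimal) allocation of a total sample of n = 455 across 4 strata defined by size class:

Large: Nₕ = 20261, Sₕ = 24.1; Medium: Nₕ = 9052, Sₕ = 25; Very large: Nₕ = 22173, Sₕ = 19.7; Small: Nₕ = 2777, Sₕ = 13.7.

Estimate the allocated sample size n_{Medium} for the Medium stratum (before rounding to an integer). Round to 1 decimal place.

Neyman allocation: nₕ = n·NₕSₕ / Σⱼ NⱼSⱼ.
Σ NⱼSⱼ = 20261·24.1 + 9052·25 + 22173·19.7 + 2777·13.7 = 1.1894431 × 10^6.
n_{Medium} = 455·9052·25 / (1.1894431 × 10^6) = 86.6.

86.6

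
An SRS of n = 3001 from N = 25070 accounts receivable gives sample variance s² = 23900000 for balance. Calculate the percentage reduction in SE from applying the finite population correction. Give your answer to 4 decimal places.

6.1760

f = n/N = 3001/25070 = 0.11970483.
SE_no-fpc = √(s²/n) = 89.241313; SE_fpc = √((1−f)s²/n) = 83.729811.
Ratio = √(1−f) = 0.93824047. Reduction = 100·(1 − 0.93824047) = 6.1760%.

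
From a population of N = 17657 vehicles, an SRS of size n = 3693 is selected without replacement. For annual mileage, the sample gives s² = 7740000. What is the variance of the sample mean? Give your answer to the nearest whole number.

Under SRS without replacement, Var(ȳ) = (1 − f)·s²/n with f = n/N = 3693/17657 = 0.20915218.
Var(ȳ) = (1 − 0.20915218)·7740000/3693 = 0.79084782·2095.857 = 1657.504.

1658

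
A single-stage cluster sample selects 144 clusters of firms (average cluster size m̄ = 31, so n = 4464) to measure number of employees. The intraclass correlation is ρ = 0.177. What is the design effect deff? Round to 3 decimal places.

6.310

deff = 1 + (31 − 1)·0.177 = 1 + 5.31 = 6.31.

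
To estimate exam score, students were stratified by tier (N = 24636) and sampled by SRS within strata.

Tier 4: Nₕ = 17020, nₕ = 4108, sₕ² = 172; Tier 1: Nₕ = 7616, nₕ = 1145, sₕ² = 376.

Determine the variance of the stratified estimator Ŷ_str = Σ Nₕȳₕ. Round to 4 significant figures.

Var(Ŷ_str) = Σₕ Nₕ²(1 − fₕ)sₕ²/nₕ.
Tier 4: 17020²·(1 − 4108/17020)·172/4108 = 9.2013401 × 10^6.
Tier 1: 7616²·(1 − 1145/7616)·376/1145 = 1.6183807 × 10^7.
Sum = 2.5385147 × 10^7.

2.539 × 10^7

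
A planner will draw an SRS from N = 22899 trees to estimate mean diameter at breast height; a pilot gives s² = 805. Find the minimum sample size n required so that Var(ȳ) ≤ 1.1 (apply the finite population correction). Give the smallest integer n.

Without fpc, n₀ = s²/D = 805/1.1 = 731.8182.
With fpc, (1 − n/N)·s²/n ≤ D requires n ≥ n₀/(1 + n₀/N) = 731.8182/(1 + 731.8182/22899) = 709.1547.
Rounding up, n = 710.

710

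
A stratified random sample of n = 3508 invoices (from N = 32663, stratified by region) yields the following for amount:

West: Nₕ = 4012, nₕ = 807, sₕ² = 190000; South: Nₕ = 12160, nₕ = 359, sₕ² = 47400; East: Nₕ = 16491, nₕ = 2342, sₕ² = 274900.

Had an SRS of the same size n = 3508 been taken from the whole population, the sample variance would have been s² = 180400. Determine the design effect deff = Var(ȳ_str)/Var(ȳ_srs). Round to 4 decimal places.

Var(ȳ_str) = Σ Wₕ²(1−fₕ)sₕ²/nₕ with Wₕ = Nₕ/32663:
  West: (4012/32663)²·(1−807/4012)·190000/807 = 2.8376373
  South: (12160/32663)²·(1−359/12160)·47400/359 = 17.75923
  East: (16491/32663)²·(1−2342/16491)·274900/2342 = 25.671334
  → Var(ȳ_str) = 46.268201.
Var(ȳ_srs) = (1 − 3508/32663)·180400/3508 = 45.902245.
deff = 46.268201 / 45.902245 = 1.0080.

1.0080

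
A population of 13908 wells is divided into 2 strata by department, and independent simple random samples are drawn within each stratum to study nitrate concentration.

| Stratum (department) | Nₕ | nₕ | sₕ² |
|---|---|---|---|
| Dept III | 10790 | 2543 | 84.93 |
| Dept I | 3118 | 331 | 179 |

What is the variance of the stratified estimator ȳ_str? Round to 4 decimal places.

0.0397

Var(ȳ_str) = Σₕ Wₕ²(1 − fₕ)sₕ²/nₕ with Wₕ = Nₕ/N, N = 13908.
Dept III: Wₕ = 0.77581248; term = 0.77581248²·(1 − 0.23568119)·84.93/2543 = 0.015363948.
Dept I: Wₕ = 0.22418752; term = 0.22418752²·(1 − 0.10615779)·179/331 = 0.024294544.
Sum = 0.039658492.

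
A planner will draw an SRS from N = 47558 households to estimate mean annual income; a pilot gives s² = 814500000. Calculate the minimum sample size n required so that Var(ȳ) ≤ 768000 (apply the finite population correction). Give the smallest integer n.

Without fpc, n₀ = s²/D = 814500000/768000 = 1060.5469.
With fpc, (1 − n/N)·s²/n ≤ D requires n ≥ n₀/(1 + n₀/N) = 1060.5469/(1 + 1060.5469/47558) = 1037.4125.
Rounding up, n = 1038.

1038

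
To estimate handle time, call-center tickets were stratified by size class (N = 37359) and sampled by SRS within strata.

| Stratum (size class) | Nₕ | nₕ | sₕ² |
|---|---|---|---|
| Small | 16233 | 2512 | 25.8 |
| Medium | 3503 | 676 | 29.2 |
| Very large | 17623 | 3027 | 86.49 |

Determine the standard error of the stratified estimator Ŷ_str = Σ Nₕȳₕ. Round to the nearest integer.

3173

Var(Ŷ_str) = Σₕ Nₕ²(1 − fₕ)sₕ²/nₕ.
Small: 16233²·(1 − 2512/16233)·25.8/2512 = 2.2876239 × 10^6.
Medium: 3503²·(1 − 676/3503)·29.2/676 = 427761.9.
Very large: 17623²·(1 − 3027/17623)·86.49/3027 = 7.3496587 × 10^6.
Sum = 1.0065045 × 10^7.
SE = √(1.0065045 × 10^7) = 3173.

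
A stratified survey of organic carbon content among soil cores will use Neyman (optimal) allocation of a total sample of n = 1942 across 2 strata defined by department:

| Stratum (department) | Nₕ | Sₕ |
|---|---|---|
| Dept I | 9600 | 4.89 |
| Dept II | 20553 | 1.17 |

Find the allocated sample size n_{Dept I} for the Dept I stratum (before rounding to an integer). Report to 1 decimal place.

1284.2

Neyman allocation: nₕ = n·NₕSₕ / Σⱼ NⱼSⱼ.
Σ NⱼSⱼ = 9600·4.89 + 20553·1.17 = 70991.01.
n_{Dept I} = 1942·9600·4.89 / 70991.01 = 1284.2.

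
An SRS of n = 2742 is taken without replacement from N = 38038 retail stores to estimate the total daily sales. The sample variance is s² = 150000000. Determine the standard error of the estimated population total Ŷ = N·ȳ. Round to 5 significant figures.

8.5701 × 10^6

Var(Ŷ) = N²·Var(ȳ) = N²·(1 − n/N)·s²/n.
f = 2742/38038 = 0.07208581; Var(ȳ) = 0.92791419·150000000/2742 = 50761.17.
Var(Ŷ) = 38038² · 50761.17 = 7.3445801 × 10^13.
SE(Ŷ) = √(7.3445801 × 10^13) = 8.5701 × 10^6.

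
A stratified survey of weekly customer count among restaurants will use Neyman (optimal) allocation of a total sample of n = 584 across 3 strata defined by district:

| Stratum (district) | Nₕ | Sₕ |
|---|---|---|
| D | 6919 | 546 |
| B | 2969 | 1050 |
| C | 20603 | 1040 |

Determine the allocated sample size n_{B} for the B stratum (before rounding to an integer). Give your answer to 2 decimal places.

Neyman allocation: nₕ = n·NₕSₕ / Σⱼ NⱼSⱼ.
Σ NⱼSⱼ = 6919·546 + 2969·1050 + 20603·1040 = 2.8322344 × 10^7.
n_{B} = 584·2969·1050 / (2.8322344 × 10^7) = 64.28.

64.28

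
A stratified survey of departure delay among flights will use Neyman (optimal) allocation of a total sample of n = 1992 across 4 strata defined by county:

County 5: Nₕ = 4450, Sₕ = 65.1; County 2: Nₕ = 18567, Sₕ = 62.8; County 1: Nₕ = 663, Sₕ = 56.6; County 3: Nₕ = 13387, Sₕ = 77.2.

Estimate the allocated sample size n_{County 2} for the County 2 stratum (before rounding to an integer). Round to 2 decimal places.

919.26

Neyman allocation: nₕ = n·NₕSₕ / Σⱼ NⱼSⱼ.
Σ NⱼSⱼ = 4450·65.1 + 18567·62.8 + 663·56.6 + 13387·77.2 = 2.5267048 × 10^6.
n_{County 2} = 1992·18567·62.8 / (2.5267048 × 10^6) = 919.26.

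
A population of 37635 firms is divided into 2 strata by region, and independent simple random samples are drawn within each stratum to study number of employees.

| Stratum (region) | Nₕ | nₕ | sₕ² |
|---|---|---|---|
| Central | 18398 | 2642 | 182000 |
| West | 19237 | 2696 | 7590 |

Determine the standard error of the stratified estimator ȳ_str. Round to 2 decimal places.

Var(ȳ_str) = Σₕ Wₕ²(1 − fₕ)sₕ²/nₕ with Wₕ = Nₕ/N, N = 37635.
Central: Wₕ = 0.48885346; term = 0.48885346²·(1 − 0.14360257)·182000/2642 = 14.098448.
West: Wₕ = 0.51114654; term = 0.51114654²·(1 − 0.14014659)·7590/2696 = 0.63246596.
Sum = 14.730914.
SE = √(14.730914) = 3.84.

3.84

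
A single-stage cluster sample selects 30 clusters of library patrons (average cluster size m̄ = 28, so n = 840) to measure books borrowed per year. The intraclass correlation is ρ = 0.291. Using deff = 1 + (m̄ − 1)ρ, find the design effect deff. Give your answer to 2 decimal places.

8.86

deff = 1 + (28 − 1)·0.291 = 1 + 7.857 = 8.857.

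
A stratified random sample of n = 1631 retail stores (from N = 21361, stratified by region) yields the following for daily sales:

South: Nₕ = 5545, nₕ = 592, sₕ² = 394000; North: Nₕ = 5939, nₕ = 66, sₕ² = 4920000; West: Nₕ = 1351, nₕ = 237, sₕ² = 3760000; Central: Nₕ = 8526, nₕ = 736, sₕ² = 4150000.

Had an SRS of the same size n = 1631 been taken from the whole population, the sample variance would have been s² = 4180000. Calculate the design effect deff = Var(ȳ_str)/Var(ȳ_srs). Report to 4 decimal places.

2.7930

Var(ȳ_str) = Σ Wₕ²(1−fₕ)sₕ²/nₕ with Wₕ = Nₕ/21361:
  South: (5545/21361)²·(1−592/5545)·394000/592 = 40.059104
  North: (5939/21361)²·(1−66/5939)·4920000/66 = 5698.379
  West: (1351/21361)²·(1−237/1351)·3760000/237 = 52.32833
  Central: (8526/21361)²·(1−736/8526)·4150000/736 = 820.74814
  → Var(ȳ_str) = 6611.5146.
Var(ȳ_srs) = (1 − 1631/21361)·4180000/1631 = 2367.1612.
deff = 6611.5146 / 2367.1612 = 2.7930.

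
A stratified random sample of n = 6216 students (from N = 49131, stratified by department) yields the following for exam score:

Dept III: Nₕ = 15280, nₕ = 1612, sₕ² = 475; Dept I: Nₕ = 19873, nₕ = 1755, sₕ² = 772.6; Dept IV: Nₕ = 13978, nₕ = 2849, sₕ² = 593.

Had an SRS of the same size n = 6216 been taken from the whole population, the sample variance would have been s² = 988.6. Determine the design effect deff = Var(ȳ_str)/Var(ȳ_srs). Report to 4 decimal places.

Var(ȳ_str) = Σ Wₕ²(1−fₕ)sₕ²/nₕ with Wₕ = Nₕ/49131:
  Dept III: (15280/49131)²·(1−1612/15280)·475/1612 = 0.025494452
  Dept I: (19873/49131)²·(1−1755/19873)·772.6/1755 = 0.065665925
  Dept IV: (13978/49131)²·(1−2849/13978)·593/2849 = 0.013413812
  → Var(ȳ_str) = 0.10457419.
Var(ȳ_srs) = (1 − 6216/49131)·988.6/6216 = 0.13891947.
deff = 0.10457419 / 0.13891947 = 0.7528.

0.7528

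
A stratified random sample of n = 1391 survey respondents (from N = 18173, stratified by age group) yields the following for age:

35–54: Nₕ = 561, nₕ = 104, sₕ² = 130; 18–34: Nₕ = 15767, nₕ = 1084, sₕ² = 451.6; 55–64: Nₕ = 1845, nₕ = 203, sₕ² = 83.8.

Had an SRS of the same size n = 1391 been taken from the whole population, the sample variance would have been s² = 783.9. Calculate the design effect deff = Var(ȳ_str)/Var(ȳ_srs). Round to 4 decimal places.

0.5703

Var(ȳ_str) = Σ Wₕ²(1−fₕ)sₕ²/nₕ with Wₕ = Nₕ/18173:
  35–54: (561/18173)²·(1−104/561)·130/104 = 9.7036656 × 10^-4
  18–34: (15767/18173)²·(1−1084/15767)·451.6/1084 = 0.29203524
  55–64: (1845/18173)²·(1−203/1845)·83.8/203 = 0.0037867292
  → Var(ȳ_str) = 0.29679234.
Var(ȳ_srs) = (1 − 1391/18173)·783.9/1391 = 0.52041598.
deff = 0.29679234 / 0.52041598 = 0.5703.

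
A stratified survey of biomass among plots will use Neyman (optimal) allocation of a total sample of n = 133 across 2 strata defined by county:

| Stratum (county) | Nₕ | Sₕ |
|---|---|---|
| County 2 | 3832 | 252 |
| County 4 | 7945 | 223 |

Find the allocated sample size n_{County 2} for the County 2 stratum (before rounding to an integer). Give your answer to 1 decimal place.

Neyman allocation: nₕ = n·NₕSₕ / Σⱼ NⱼSⱼ.
Σ NⱼSⱼ = 3832·252 + 7945·223 = 2.737399 × 10^6.
n_{County 2} = 133·3832·252 / (2.737399 × 10^6) = 46.9.

46.9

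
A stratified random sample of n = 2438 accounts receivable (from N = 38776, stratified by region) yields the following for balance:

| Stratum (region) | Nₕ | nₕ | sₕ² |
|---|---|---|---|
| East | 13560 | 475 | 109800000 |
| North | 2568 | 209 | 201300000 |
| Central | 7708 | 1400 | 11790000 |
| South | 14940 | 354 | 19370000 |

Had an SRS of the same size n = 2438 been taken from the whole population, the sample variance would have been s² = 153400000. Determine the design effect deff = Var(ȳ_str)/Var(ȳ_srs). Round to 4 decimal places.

0.6675

Var(ȳ_str) = Σ Wₕ²(1−fₕ)sₕ²/nₕ with Wₕ = Nₕ/38776:
  East: (13560/38776)²·(1−475/13560)·109800000/475 = 27278.227
  North: (2568/38776)²·(1−209/2568)·201300000/209 = 3880.5603
  Central: (7708/38776)²·(1−1400/7708)·11790000/1400 = 272.32853
  South: (14940/38776)²·(1−354/14940)·19370000/354 = 7930.255
  → Var(ȳ_str) = 39361.371.
Var(ȳ_srs) = (1 − 2438/38776)·153400000/2438 = 58964.371.
deff = 39361.371 / 58964.371 = 0.6675.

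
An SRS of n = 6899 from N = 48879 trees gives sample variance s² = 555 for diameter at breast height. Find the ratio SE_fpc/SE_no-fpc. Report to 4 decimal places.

f = n/N = 6899/48879 = 0.14114446.
SE_no-fpc = √(s²/n) = 0.28363082; SE_fpc = √((1−f)s²/n) = 0.26285333.
Ratio = √(1−f) = 0.92674459.

0.9267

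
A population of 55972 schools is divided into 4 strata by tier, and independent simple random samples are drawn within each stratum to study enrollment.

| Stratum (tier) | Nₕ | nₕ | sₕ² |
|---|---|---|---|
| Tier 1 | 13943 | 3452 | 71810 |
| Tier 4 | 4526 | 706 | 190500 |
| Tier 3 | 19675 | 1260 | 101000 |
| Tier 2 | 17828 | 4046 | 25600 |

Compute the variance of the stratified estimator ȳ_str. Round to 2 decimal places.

12.23

Var(ȳ_str) = Σₕ Wₕ²(1 − fₕ)sₕ²/nₕ with Wₕ = Nₕ/N, N = 55972.
Tier 1: Wₕ = 0.24910670; term = 0.24910670²·(1 − 0.24757943)·71810/3452 = 0.97128259.
Tier 4: Wₕ = 0.08086186; term = 0.08086186²·(1 − 0.15598763)·190500/706 = 1.4891092.
Tier 3: Wₕ = 0.35151504; term = 0.35151504²·(1 − 0.06404066)·101000/1260 = 9.2703396.
Tier 2: Wₕ = 0.31851640; term = 0.31851640²·(1 − 0.22694638)·25600/4046 = 0.4962349.
Sum = 12.226966.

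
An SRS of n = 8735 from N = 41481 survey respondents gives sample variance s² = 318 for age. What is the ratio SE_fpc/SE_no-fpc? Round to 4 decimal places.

0.8885

f = n/N = 8735/41481 = 0.21057834.
SE_no-fpc = √(s²/n) = 0.19080164; SE_fpc = √((1−f)s²/n) = 0.16952612.
Ratio = √(1−f) = 0.88849404.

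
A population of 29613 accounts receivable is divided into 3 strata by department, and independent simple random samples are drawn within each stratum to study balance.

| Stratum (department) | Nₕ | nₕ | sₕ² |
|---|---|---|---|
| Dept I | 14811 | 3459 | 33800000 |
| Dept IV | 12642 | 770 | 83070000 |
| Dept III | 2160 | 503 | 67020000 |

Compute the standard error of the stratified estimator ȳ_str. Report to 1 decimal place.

Var(ȳ_str) = Σₕ Wₕ²(1 − fₕ)sₕ²/nₕ with Wₕ = Nₕ/N, N = 29613.
Dept I: Wₕ = 0.50015196; term = 0.50015196²·(1 − 0.23354264)·33800000/3459 = 1873.5189.
Dept IV: Wₕ = 0.42690710; term = 0.42690710²·(1 − 0.06090808)·83070000/770 = 18464.109.
Dept III: Wₕ = 0.07294094; term = 0.07294094²·(1 − 0.23287037)·67020000/503 = 543.81087.
Sum = 20881.439.
SE = √(20881.439) = 144.5.

144.5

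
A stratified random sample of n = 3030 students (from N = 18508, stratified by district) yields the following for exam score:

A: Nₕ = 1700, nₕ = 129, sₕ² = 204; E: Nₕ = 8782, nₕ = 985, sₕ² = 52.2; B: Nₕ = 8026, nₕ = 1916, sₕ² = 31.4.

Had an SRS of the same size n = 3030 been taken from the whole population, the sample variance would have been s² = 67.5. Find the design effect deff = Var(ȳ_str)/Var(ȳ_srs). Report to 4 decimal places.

1.3564

Var(ȳ_str) = Σ Wₕ²(1−fₕ)sₕ²/nₕ with Wₕ = Nₕ/18508:
  A: (1700/18508)²·(1−129/1700)·204/129 = 0.012329532
  E: (8782/18508)²·(1−985/8782)·52.2/985 = 0.010593422
  B: (8026/18508)²·(1−1916/8026)·31.4/1916 = 0.0023461487
  → Var(ȳ_str) = 0.025269103.
Var(ȳ_srs) = (1 − 3030/18508)·67.5/3030 = 0.018630156.
deff = 0.025269103 / 0.018630156 = 1.3564.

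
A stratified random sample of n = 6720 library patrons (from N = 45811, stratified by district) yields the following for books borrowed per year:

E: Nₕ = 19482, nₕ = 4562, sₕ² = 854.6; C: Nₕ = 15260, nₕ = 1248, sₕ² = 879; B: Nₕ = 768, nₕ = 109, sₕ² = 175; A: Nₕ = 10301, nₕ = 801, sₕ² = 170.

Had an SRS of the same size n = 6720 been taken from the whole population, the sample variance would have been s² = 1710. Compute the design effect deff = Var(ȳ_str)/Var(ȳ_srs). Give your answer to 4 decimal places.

0.4973

Var(ȳ_str) = Σ Wₕ²(1−fₕ)sₕ²/nₕ with Wₕ = Nₕ/45811:
  E: (19482/45811)²·(1−4562/19482)·854.6/4562 = 0.025946001
  C: (15260/45811)²·(1−1248/15260)·879/1248 = 0.071761153
  B: (768/45811)²·(1−109/768)·175/109 = 3.871851 × 10^-4
  A: (10301/45811)²·(1−801/10301)·170/801 = 0.0098964595
  → Var(ȳ_str) = 0.1079908.
Var(ȳ_srs) = (1 − 6720/45811)·1710/6720 = 0.21713701.
deff = 0.1079908 / 0.21713701 = 0.4973.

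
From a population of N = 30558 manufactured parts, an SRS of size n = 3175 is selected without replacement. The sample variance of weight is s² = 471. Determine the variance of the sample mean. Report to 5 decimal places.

0.13293

Under SRS without replacement, Var(ȳ) = (1 − f)·s²/n with f = n/N = 3175/30558 = 0.10390078.
Var(ȳ) = (1 − 0.10390078)·471/3175 = 0.89609922·0.14834646 = 0.13293314.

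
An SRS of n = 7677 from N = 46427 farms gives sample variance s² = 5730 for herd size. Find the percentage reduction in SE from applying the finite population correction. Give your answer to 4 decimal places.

f = n/N = 7677/46427 = 0.16535637.
SE_no-fpc = √(s²/n) = 0.86393594; SE_fpc = √((1−f)s²/n) = 0.78928179.
Ratio = √(1−f) = 0.91358833. Reduction = 100·(1 − 0.91358833) = 8.6412%.

8.6412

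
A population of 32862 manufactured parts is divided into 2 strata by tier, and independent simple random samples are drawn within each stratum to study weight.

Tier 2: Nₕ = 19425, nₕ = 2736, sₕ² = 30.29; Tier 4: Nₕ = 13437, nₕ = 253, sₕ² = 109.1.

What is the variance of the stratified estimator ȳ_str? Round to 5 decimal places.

Var(ȳ_str) = Σₕ Wₕ²(1 − fₕ)sₕ²/nₕ with Wₕ = Nₕ/N, N = 32862.
Tier 2: Wₕ = 0.59110827; term = 0.59110827²·(1 − 0.14084942)·30.29/2736 = 0.00332343.
Tier 4: Wₕ = 0.40889173; term = 0.40889173²·(1 − 0.01882861)·109.1/253 = 0.070740114.
Sum = 0.074063544.

0.07406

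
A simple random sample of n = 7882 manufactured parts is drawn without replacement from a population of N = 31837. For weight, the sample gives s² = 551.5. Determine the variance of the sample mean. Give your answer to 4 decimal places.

Under SRS without replacement, Var(ȳ) = (1 − f)·s²/n with f = n/N = 7882/31837 = 0.24757358.
Var(ȳ) = (1 − 0.24757358)·551.5/7882 = 0.75242642·0.069969551 = 0.052646939.

0.0526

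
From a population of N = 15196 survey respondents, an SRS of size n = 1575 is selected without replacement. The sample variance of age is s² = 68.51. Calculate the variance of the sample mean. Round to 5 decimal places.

Under SRS without replacement, Var(ȳ) = (1 − f)·s²/n with f = n/N = 1575/15196 = 0.10364570.
Var(ȳ) = (1 − 0.10364570)·68.51/1575 = 0.89635430·0.043498413 = 0.038989989.

0.03899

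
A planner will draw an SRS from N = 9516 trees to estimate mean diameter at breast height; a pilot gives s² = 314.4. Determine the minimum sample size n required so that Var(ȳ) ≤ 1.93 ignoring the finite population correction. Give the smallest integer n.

163

Without fpc, n₀ = s²/D = 314.4/1.93 = 162.9016.
Rounding up, n = 163.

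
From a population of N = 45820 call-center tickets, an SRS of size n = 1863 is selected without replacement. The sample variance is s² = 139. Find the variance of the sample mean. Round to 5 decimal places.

0.07158

Under SRS without replacement, Var(ȳ) = (1 − f)·s²/n with f = n/N = 1863/45820 = 0.04065910.
Var(ȳ) = (1 − 0.04065910)·139/1863 = 0.95934090·0.074610843 = 0.071577233.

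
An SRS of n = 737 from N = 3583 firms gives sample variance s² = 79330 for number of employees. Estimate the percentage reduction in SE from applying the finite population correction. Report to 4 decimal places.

10.8761

f = n/N = 737/3583 = 0.20569355.
SE_no-fpc = √(s²/n) = 10.374925; SE_fpc = √((1−f)s²/n) = 9.2465352.
Ratio = √(1−f) = 0.89123871. Reduction = 100·(1 − 0.89123871) = 10.8761%.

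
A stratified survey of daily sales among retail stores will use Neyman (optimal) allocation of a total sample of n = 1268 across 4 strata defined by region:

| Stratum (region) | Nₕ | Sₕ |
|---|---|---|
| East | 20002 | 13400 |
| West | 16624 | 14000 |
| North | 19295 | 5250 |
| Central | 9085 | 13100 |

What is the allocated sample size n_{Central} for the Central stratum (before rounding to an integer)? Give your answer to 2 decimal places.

Neyman allocation: nₕ = n·NₕSₕ / Σⱼ NⱼSⱼ.
Σ NⱼSⱼ = 20002·13400 + 16624·14000 + 19295·5250 + 9085·13100 = 7.2107505 × 10^8.
n_{Central} = 1268·9085·13100 / (7.2107505 × 10^8) = 209.28.

209.28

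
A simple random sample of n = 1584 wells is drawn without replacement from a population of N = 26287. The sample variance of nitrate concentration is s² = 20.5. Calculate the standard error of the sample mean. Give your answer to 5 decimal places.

0.11028

Under SRS without replacement, Var(ȳ) = (1 − f)·s²/n with f = n/N = 1584/26287 = 0.06025792.
Var(ȳ) = (1 − 0.06025792)·20.5/1584 = 0.93974208·0.012941919 = 0.012162066.
SE(ȳ) = √(0.012162066) = 0.11028.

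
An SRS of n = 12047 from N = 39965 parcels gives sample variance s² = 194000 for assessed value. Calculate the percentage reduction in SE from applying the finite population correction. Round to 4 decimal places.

16.4200

f = n/N = 12047/39965 = 0.30143876.
SE_no-fpc = √(s²/n) = 4.0129284; SE_fpc = √((1−f)s²/n) = 3.3540046.
Ratio = √(1−f) = 0.83579976. Reduction = 100·(1 − 0.83579976) = 16.4200%.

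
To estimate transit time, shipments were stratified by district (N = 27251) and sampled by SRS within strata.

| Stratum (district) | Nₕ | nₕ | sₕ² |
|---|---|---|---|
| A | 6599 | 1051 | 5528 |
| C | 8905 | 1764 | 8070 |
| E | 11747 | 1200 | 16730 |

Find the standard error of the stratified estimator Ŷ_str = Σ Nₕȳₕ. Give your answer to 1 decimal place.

Var(Ŷ_str) = Σₕ Nₕ²(1 − fₕ)sₕ²/nₕ.
A: 6599²·(1 − 1051/6599)·5528/1051 = 1.9256613 × 10^8.
C: 8905²·(1 − 1764/8905)·8070/1764 = 2.909162 × 10^8.
E: 11747²·(1 − 1200/11747)·16730/1200 = 1.7273113 × 10^9.
Sum = 2.2107936 × 10^9.
SE = √(2.2107936 × 10^9) = 47019.1.

47019.1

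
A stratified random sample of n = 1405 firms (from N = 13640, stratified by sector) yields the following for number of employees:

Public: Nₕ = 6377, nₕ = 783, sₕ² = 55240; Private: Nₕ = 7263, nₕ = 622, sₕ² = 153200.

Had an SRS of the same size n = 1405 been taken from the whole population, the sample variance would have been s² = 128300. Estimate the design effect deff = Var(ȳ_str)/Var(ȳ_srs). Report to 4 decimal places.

0.9447

Var(ȳ_str) = Σ Wₕ²(1−fₕ)sₕ²/nₕ with Wₕ = Nₕ/13640:
  Public: (6377/13640)²·(1−783/6377)·55240/783 = 13.527017
  Private: (7263/13640)²·(1−622/7263)·153200/622 = 63.854155
  → Var(ȳ_str) = 77.381172.
Var(ȳ_srs) = (1 − 1405/13640)·128300/1405 = 81.910568.
deff = 77.381172 / 81.910568 = 0.9447.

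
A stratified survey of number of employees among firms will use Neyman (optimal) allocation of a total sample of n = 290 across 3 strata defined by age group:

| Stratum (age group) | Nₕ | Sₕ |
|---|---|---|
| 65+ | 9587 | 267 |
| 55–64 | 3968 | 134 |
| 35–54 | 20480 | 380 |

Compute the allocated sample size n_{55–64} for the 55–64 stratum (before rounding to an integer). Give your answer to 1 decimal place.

14.2

Neyman allocation: nₕ = n·NₕSₕ / Σⱼ NⱼSⱼ.
Σ NⱼSⱼ = 9587·267 + 3968·134 + 20480·380 = 1.0873841 × 10^7.
n_{55–64} = 290·3968·134 / (1.0873841 × 10^7) = 14.2.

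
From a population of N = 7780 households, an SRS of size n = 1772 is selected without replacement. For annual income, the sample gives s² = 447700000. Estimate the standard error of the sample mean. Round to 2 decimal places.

441.71

Under SRS without replacement, Var(ȳ) = (1 − f)·s²/n with f = n/N = 1772/7780 = 0.22776350.
Var(ȳ) = (1 − 0.22776350)·447700000/1772 = 0.77223650·252652.37 = 195107.38.
SE(ȳ) = √(195107.38) = 441.71.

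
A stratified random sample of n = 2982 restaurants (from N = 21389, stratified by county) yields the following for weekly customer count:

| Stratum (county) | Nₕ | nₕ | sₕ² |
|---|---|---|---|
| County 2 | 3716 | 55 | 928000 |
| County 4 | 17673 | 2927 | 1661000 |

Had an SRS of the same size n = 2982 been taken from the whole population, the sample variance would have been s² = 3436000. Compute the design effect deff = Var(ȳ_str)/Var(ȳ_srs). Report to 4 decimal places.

Var(ȳ_str) = Σ Wₕ²(1−fₕ)sₕ²/nₕ with Wₕ = Nₕ/21389:
  County 2: (3716/21389)²·(1−55/3716)·928000/55 = 501.7412
  County 4: (17673/21389)²·(1−2927/17673)·1661000/2927 = 323.25887
  → Var(ȳ_str) = 825.00007.
Var(ȳ_srs) = (1 − 2982/21389)·3436000/2982 = 991.60349.
deff = 825.00007 / 991.60349 = 0.8320.

0.8320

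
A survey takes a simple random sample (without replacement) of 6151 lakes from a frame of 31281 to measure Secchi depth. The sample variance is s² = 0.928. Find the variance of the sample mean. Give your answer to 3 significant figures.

Under SRS without replacement, Var(ȳ) = (1 − f)·s²/n with f = n/N = 6151/31281 = 0.19663694.
Var(ȳ) = (1 − 0.19663694)·0.928/6151 = 0.80336306·1.5086978 × 10^-4 = 1.2120321 × 10^-4.

1.21 × 10^-4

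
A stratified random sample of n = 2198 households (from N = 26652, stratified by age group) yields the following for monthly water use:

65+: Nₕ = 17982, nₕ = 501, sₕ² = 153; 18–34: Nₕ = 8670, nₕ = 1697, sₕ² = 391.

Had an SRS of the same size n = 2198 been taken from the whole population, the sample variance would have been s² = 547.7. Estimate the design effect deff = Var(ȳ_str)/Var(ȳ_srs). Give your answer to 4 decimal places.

Var(ȳ_str) = Σ Wₕ²(1−fₕ)sₕ²/nₕ with Wₕ = Nₕ/26652:
  65+: (17982/26652)²·(1−501/17982)·153/501 = 0.1351445
  18–34: (8670/26652)²·(1−1697/8670)·391/1697 = 0.019609841
  → Var(ȳ_str) = 0.15475434.
Var(ȳ_srs) = (1 − 2198/26652)·547.7/2198 = 0.22863102.
deff = 0.15475434 / 0.22863102 = 0.6769.

0.6769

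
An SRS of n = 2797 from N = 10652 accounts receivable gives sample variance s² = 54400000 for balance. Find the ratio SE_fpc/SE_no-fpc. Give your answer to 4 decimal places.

f = n/N = 2797/10652 = 0.26257980.
SE_no-fpc = √(s²/n) = 139.46114; SE_fpc = √((1−f)s²/n) = 119.75971.
Ratio = √(1−f) = 0.85873174.

0.8587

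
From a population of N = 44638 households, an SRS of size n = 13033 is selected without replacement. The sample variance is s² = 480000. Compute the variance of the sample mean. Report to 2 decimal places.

Under SRS without replacement, Var(ȳ) = (1 − f)·s²/n with f = n/N = 13033/44638 = 0.29197097.
Var(ȳ) = (1 − 0.29197097)·480000/13033 = 0.70802903·36.829586 = 26.076416.

26.08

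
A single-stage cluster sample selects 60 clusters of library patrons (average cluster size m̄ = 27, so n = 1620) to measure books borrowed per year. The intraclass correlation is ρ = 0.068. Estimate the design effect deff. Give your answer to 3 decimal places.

2.768

deff = 1 + (27 − 1)·0.068 = 1 + 1.768 = 2.768.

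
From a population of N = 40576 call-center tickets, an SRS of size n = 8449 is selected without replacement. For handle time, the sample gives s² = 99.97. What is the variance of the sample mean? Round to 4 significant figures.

0.009368

Under SRS without replacement, Var(ȳ) = (1 − f)·s²/n with f = n/N = 8449/40576 = 0.20822654.
Var(ȳ) = (1 − 0.20822654)·99.97/8449 = 0.79177346·0.011832169 = 0.0093683978.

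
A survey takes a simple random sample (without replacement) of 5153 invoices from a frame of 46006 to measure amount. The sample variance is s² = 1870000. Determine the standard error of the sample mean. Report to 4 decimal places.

Under SRS without replacement, Var(ȳ) = (1 − f)·s²/n with f = n/N = 5153/46006 = 0.11200713.
Var(ȳ) = (1 − 0.11200713)·1870000/5153 = 0.88799287·362.8954 = 322.24853.
SE(ȳ) = √(322.24853) = 17.9513.

17.9513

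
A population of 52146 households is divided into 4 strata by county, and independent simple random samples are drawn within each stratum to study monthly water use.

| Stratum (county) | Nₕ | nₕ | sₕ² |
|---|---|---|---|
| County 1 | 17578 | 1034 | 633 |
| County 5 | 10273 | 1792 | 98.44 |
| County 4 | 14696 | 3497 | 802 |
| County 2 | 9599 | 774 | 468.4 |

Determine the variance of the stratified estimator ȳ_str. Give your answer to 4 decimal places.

0.1000

Var(ȳ_str) = Σₕ Wₕ²(1 − fₕ)sₕ²/nₕ with Wₕ = Nₕ/N, N = 52146.
County 1: Wₕ = 0.33709201; term = 0.33709201²·(1 − 0.05882353)·633/1034 = 0.065471328.
County 5: Wₕ = 0.19700456; term = 0.19700456²·(1 − 0.17443785)·98.44/1792 = 0.0017600944.
County 4: Wₕ = 0.28182411; term = 0.28182411²·(1 − 0.23795591)·802/3497 = 0.01388082.
County 2: Wₕ = 0.18407932; term = 0.18407932²·(1 − 0.08063340)·468.4/774 = 0.018852747.
Sum = 0.099964989.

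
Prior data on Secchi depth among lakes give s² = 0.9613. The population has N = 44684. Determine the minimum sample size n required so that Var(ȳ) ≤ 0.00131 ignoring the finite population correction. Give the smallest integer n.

Without fpc, n₀ = s²/D = 0.9613/0.00131 = 733.8168.
Rounding up, n = 734.

734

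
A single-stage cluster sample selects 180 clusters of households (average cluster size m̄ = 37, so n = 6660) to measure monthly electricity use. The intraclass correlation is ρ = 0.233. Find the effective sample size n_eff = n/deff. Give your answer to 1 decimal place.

deff = 1 + (37 − 1)·0.233 = 1 + 8.388 = 9.388.
n_eff = 6660 / 9.388 = 709.4.

709.4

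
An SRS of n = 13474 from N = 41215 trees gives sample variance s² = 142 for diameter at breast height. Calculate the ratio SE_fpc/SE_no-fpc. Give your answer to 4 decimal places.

0.8204

f = n/N = 13474/41215 = 0.32691981.
SE_no-fpc = √(s²/n) = 0.10265873; SE_fpc = √((1−f)s²/n) = 0.084222728.
Ratio = √(1−f) = 0.82041464.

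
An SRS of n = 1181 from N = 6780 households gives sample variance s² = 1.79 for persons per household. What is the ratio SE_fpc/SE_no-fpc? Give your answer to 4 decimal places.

0.9087

f = n/N = 1181/6780 = 0.17418879.
SE_no-fpc = √(s²/n) = 0.038931539; SE_fpc = √((1−f)s²/n) = 0.035378707.
Ratio = √(1−f) = 0.90874155.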